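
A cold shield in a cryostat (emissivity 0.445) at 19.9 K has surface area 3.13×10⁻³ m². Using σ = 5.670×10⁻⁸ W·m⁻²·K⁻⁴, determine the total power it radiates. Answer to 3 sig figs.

P ≈ 1.24×10⁻⁵ W

Area A = 3.13×10⁻³ m².
P = εσAT⁴ = 0.445 × 5.670×10⁻⁸ × 3.13×10⁻³ × (19.9)⁴ = 1.24×10⁻⁵ W.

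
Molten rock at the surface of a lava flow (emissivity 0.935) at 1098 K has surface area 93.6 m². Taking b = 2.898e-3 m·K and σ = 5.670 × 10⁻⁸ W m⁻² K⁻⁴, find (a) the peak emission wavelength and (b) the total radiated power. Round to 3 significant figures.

(a) λ_max = b/T = 2.898×10⁻³/1098 = 2.639×10⁻⁶ m = 2.64×10³ nm.
Area A = 93.6 m².
(b) P = εσAT⁴ = 0.935×5.670×10⁻⁸×93.6×(1098)⁴ = 7.21×10⁶ W.

λ_max ≈ 2.64×10³ nm; P ≈ 7.21×10⁶ W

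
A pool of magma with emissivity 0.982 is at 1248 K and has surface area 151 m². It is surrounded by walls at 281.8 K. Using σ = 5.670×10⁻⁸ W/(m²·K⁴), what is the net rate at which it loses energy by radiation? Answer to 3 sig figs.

Net loss ≈ 2.03×10⁷ W

Area A = 151 m².
Net radiated power P_net = εσA(T⁴ − T₀⁴) = 0.982×5.670×10⁻⁸×151×(1248⁴ − 281.8⁴).
T⁴ − T₀⁴ = 2.42582×10¹² − 6.30615×10⁹ = 2.41951×10¹² K⁴, so P_net = 2.03×10⁷ W.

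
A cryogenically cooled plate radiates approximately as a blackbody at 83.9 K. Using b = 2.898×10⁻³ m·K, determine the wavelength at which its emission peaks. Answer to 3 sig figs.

λ_max ≈ 34.5 μm

Wien's displacement law: λ_max = b/T = (2.898×10⁻³ m·K)/(83.9 K) = 3.454×10⁻⁵ m.
That is 34.5 μm, in the infrared range.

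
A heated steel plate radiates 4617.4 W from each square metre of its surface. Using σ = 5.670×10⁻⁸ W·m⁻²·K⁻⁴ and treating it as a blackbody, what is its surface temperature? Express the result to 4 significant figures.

T ≈ 534.2 K

I = σT⁴, so T = (I/σ)^(1/4) = (4617.4/(5.670×10⁻⁸))^(1/4) = 534.2 K.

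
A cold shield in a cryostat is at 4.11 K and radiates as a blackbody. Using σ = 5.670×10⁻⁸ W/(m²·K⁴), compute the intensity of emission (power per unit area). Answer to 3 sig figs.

Stefan–Boltzmann: I = σT⁴ = 5.670×10⁻⁸ × (4.11)⁴ = 1.62×10⁻⁵ W/m².

I ≈ 1.62×10⁻⁵ W/m²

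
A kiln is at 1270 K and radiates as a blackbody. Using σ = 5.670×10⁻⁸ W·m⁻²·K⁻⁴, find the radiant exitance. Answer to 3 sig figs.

I ≈ 1.48×10⁵ W/m²

Stefan–Boltzmann: I = σT⁴ = 5.670×10⁻⁸ × (1270)⁴ = 1.48×10⁵ W/m².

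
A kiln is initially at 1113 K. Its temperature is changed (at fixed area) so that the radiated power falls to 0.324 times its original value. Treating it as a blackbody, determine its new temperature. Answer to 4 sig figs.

P ∝ T⁴, so T₂/T₁ = (P₂/P₁)^(1/4) = (0.324)^(1/4) = 0.754460.
T₂ = 1113 × 0.754460 = 839.7 K.

T₂ ≈ 839.7 K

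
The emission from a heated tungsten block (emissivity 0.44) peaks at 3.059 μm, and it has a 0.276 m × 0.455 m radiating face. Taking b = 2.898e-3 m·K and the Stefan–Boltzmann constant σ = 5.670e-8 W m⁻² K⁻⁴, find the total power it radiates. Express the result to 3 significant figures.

P ≈ 2.52×10³ W

Wien's law: T = b/λ_max = 2.898×10⁻³/3.059×10⁻⁶ = 947.368 K.
Area A = 0.276 × 0.455 = 0.12558 m².
Then P = εσAT⁴ = 0.44×5.670×10⁻⁸×0.12558×(947.368)⁴ = 2.52×10³ W.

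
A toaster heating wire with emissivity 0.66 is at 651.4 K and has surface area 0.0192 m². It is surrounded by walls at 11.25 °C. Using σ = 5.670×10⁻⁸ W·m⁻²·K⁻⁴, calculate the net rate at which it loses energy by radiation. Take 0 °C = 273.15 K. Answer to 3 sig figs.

Surroundings: T = 11.25 °C + 273.15 = 284.40 K.
Area A = 0.0192 m².
Net radiated power P_net = εσA(T⁴ − T₀⁴) = 0.66×5.670×10⁻⁸×0.0192×(651.4⁴ − 284.40⁴).
T⁴ − T₀⁴ = 1.80049×10¹¹ − 6.54212×10⁹ = 1.73507×10¹¹ K⁴, so P_net = 125 W.

Net loss ≈ 125 W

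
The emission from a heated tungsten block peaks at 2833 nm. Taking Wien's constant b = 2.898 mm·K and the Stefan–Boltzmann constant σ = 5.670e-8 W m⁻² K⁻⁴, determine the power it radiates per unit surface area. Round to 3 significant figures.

I ≈ 6.21×10⁴ W/m²

Wien's law: T = b/λ_max = 2.898×10⁻³/2.833×10⁻⁶ = 1022.94 K.
Then I = σT⁴ = 5.670×10⁻⁸×(1022.94)⁴ = 6.21×10⁴ W/m².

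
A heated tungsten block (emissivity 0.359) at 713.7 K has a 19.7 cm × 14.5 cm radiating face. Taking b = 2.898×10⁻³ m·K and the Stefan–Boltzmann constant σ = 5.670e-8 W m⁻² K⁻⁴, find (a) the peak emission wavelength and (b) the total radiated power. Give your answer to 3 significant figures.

(a) λ_max = b/T = 2.898×10⁻³/713.7 = 4.061×10⁻⁶ m = 4.06 μm.
Area A = 0.197 × 0.145 = 0.028565 m².
(b) P = εσAT⁴ = 0.359×5.670×10⁻⁸×0.028565×(713.7)⁴ = 151 W.

λ_max ≈ 4.06 μm; P ≈ 151 W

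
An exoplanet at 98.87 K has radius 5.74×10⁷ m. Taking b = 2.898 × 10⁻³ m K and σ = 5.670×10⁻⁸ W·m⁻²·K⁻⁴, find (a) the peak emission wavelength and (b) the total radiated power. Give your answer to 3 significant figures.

(a) λ_max = b/T = 2.898×10⁻³/98.87 = 2.931×10⁻⁵ m = 29.3 μm.
Surface area A = 4πR² = 4π(5.74×10⁷ m)² = 4.14032×10¹⁶ m².
(b) P = σAT⁴ = 5.670×10⁻⁸×4.14032×10¹⁶×(98.87)⁴ = 2.24×10¹⁷ W.

λ_max ≈ 29.3 μm; P ≈ 2.24×10¹⁷ W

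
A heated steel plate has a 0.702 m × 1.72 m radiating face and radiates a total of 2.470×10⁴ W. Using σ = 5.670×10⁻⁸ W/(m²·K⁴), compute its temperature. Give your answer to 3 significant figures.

T ≈ 775 K

Area A = 0.702 × 1.72 = 1.20744 m².
P = σAT⁴ ⇒ T = (P/(σA))^(1/4) = (2.470×10⁴/(5.670×10⁻⁸×1.20744))^(1/4) = 775 K.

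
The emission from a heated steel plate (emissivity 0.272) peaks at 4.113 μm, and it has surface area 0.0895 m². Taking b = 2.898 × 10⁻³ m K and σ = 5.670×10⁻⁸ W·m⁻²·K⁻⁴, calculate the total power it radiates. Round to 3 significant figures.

P ≈ 340 W

Wien's law: T = b/λ_max = 2.898×10⁻³/4.113×10⁻⁶ = 704.595 K.
Area A = 0.0895 m².
Then P = εσAT⁴ = 0.272×5.670×10⁻⁸×0.0895×(704.595)⁴ = 340 W.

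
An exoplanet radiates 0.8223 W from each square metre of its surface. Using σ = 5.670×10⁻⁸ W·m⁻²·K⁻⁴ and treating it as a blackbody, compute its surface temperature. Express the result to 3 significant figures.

T ≈ 61.7 K

I = σT⁴, so T = (I/σ)^(1/4) = (0.8223/(5.670×10⁻⁸))^(1/4) = 61.7 K.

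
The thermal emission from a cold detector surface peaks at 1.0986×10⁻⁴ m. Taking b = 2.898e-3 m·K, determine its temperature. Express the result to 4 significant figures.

Wien's law gives T = b/λ_max = (2.898×10⁻³ m·K)/(1.0986×10⁻⁴ m) = 26.38 K.

T ≈ 26.38 K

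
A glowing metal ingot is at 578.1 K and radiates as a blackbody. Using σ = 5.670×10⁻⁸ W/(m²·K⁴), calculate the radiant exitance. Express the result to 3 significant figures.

I ≈ 6.33×10³ W/m²

Stefan–Boltzmann: I = σT⁴ = 5.670×10⁻⁸ × (578.1)⁴ = 6.33×10³ W/m².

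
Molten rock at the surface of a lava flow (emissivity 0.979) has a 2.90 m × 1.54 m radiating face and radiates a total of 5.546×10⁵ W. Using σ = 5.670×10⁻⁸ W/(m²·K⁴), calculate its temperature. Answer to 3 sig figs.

Area A = 2.90 × 1.54 = 4.466 m².
P = εσAT⁴ ⇒ T = (P/(εσA))^(1/4) = (5.546×10⁵/(0.979×5.670×10⁻⁸×4.466))^(1/4) = 1.22×10³ K.

T ≈ 1.22×10³ K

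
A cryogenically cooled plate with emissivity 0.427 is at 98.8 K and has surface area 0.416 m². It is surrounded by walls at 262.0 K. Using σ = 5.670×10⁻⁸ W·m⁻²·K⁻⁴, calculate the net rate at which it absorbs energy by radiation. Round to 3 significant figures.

Area A = 0.416 m².
Net radiated power P_net = εσA(T⁴ − T₀⁴) = 0.427×5.670×10⁻⁸×0.416×(98.8⁴ − 262.0⁴).
T⁴ − T₀⁴ = 9.52857×10⁷ − 4.71200×10⁹ = -4.61671×10⁹ K⁴, so P_net = -46.5 W — negative, meaning a net gain of 46.5 W.

Net gain ≈ 46.5 W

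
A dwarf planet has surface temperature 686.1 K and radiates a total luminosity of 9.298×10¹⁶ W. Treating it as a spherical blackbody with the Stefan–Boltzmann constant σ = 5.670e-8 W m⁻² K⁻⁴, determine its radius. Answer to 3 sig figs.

R ≈ 7.67×10⁵ m

L = 4πR²σT⁴ ⇒ R = √(L/(4πσT⁴)).
σT⁴ = 12564.1 W/m², so R = √(9.298×10¹⁶/(4π×12564.1)) = 7.67×10⁵ m.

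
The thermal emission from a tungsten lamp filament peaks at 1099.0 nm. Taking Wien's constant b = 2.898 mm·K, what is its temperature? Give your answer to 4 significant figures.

Wien's law gives T = b/λ_max = (2.898×10⁻³ m·K)/(1.0990×10⁻⁶ m) = 2637 K.

T ≈ 2637 K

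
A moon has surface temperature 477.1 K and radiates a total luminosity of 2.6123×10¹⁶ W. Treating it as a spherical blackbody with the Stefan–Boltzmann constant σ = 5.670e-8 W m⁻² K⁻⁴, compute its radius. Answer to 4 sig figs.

R ≈ 8.412×10⁵ m

L = 4πR²σT⁴ ⇒ R = √(L/(4πσT⁴)).
σT⁴ = 2937.79 W/m², so R = √(2.6123×10¹⁶/(4π×2937.79)) = 8.412×10⁵ m.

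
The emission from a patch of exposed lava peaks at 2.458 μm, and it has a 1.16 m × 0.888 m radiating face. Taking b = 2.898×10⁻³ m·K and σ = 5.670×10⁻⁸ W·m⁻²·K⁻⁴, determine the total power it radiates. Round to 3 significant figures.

P ≈ 1.13×10⁵ W

Wien's law: T = b/λ_max = 2.898×10⁻³/2.458×10⁻⁶ = 1179.01 K.
Area A = 1.16 × 0.888 = 1.03008 m².
Then P = σAT⁴ = 5.670×10⁻⁸×1.03008×(1179.01)⁴ = 1.13×10⁵ W.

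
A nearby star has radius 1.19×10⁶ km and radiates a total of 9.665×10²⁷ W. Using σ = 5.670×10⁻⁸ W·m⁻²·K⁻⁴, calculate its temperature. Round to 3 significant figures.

Surface area A = 4πR² = 4π(1.19×10⁹ m)² = 1.77952×10¹⁹ m².
P = σAT⁴ ⇒ T = (P/(σA))^(1/4) = (9.665×10²⁷/(5.670×10⁻⁸×1.77952×10¹⁹))^(1/4) = 9.89×10³ K.

T ≈ 9.89×10³ K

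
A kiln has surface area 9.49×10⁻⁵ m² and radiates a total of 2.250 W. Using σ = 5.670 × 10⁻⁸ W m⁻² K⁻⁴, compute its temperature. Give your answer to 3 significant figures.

T ≈ 804 K

Area A = 9.49×10⁻⁵ m².
P = σAT⁴ ⇒ T = (P/(σA))^(1/4) = (2.250/(5.670×10⁻⁸×9.49×10⁻⁵))^(1/4) = 804 K.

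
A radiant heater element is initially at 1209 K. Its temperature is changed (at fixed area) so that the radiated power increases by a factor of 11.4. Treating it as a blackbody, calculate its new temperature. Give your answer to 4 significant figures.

T₂ ≈ 2222 K

P ∝ T⁴, so T₂/T₁ = (P₂/P₁)^(1/4) = (11.4)^(1/4) = 1.83750.
T₂ = 1209 × 1.83750 = 2222 K.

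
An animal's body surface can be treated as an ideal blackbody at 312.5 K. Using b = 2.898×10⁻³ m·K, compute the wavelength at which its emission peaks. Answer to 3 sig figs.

λ_max ≈ 9.27 μm

Wien's displacement law: λ_max = b/T = (2.898×10⁻³ m·K)/(312.5 K) = 9.274×10⁻⁶ m.
That is 9.27 μm, in the infrared range.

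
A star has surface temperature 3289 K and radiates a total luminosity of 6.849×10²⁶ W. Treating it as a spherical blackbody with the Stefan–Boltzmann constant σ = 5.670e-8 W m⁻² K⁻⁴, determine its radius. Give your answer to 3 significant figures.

L = 4πR²σT⁴ ⇒ R = √(L/(4πσT⁴)).
σT⁴ = 6.63496×10⁶ W/m², so R = √(6.849×10²⁶/(4π×6.63496×10⁶)) = 2.87×10⁹ m.

R ≈ 2.87×10⁹ m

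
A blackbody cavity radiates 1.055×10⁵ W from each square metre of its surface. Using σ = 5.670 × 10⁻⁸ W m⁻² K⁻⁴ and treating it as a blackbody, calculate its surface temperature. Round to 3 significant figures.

I = σT⁴, so T = (I/σ)^(1/4) = (1.055×10⁵/(5.670×10⁻⁸))^(1/4) = 1.17×10³ K.

T ≈ 1.17×10³ K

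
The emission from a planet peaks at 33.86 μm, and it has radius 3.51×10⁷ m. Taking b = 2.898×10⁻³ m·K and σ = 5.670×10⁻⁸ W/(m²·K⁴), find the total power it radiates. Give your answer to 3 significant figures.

Wien's law: T = b/λ_max = 2.898×10⁻³/3.386×10⁻⁵ = 85.5877 K.
Surface area A = 4πR² = 4π(3.51×10⁷ m)² = 1.54819×10¹⁶ m².
Then P = σAT⁴ = 5.670×10⁻⁸×1.54819×10¹⁶×(85.5877)⁴ = 4.71×10¹⁶ W.

P ≈ 4.71×10¹⁶ W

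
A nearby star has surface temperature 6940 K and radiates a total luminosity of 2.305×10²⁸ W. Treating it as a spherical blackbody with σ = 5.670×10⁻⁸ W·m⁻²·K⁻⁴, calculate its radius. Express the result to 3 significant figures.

L = 4πR²σT⁴ ⇒ R = √(L/(4πσT⁴)).
σT⁴ = 1.31529×10⁸ W/m², so R = √(2.305×10²⁸/(4π×1.31529×10⁸)) = 3.73×10⁹ m.

R ≈ 3.73×10⁹ m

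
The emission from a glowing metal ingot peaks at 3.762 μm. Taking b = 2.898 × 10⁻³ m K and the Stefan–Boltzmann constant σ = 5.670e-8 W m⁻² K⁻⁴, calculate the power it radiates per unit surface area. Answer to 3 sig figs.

Wien's law: T = b/λ_max = 2.898×10⁻³/3.762×10⁻⁶ = 770.335 K.
Then I = σT⁴ = 5.670×10⁻⁸×(770.335)⁴ = 2.00×10⁴ W/m².

I ≈ 2.00×10⁴ W/m²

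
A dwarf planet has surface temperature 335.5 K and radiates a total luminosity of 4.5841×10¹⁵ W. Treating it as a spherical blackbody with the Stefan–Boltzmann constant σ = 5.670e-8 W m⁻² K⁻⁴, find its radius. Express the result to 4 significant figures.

L = 4πR²σT⁴ ⇒ R = √(L/(4πσT⁴)).
σT⁴ = 718.378 W/m², so R = √(4.5841×10¹⁵/(4π×718.378)) = 7.126×10⁵ m.

R ≈ 7.126×10⁵ m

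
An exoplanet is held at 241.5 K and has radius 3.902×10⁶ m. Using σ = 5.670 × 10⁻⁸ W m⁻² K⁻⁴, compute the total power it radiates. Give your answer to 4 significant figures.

Surface area A = 4πR² = 4π(3.902×10⁶ m)² = 1.91331×10¹⁴ m².
P = σAT⁴ = 5.670×10⁻⁸ × 1.91331×10¹⁴ × (241.5)⁴ = 3.690×10¹⁶ W.

P ≈ 3.690×10¹⁶ W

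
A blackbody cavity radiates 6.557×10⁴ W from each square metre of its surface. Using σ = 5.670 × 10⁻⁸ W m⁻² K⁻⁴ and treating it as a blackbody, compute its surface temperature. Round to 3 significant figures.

I = σT⁴, so T = (I/σ)^(1/4) = (6.557×10⁴/(5.670×10⁻⁸))^(1/4) = 1.04×10³ K.

T ≈ 1.04×10³ K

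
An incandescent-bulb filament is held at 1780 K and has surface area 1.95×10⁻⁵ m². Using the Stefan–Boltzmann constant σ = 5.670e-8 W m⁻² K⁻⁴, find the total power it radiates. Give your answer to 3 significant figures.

Area A = 1.95×10⁻⁵ m².
P = σAT⁴ = 5.670×10⁻⁸ × 1.95×10⁻⁵ × (1780)⁴ = 11.1 W.

P ≈ 11.1 W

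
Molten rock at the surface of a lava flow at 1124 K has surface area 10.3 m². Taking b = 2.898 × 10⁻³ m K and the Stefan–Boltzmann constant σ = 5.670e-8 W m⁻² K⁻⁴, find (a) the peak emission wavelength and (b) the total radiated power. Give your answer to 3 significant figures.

(a) λ_max = b/T = 2.898×10⁻³/1124 = 2.578×10⁻⁶ m = 2.58×10³ nm.
Area A = 10.3 m².
(b) P = σAT⁴ = 5.670×10⁻⁸×10.3×(1124)⁴ = 9.32×10⁵ W.

λ_max ≈ 2.58×10³ nm; P ≈ 9.32×10⁵ W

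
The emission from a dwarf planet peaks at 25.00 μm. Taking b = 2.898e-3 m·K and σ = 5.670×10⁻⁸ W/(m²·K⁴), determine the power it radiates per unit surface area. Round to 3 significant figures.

Wien's law: T = b/λ_max = 2.898×10⁻³/2.500×10⁻⁵ = 115.920 K.
Then I = σT⁴ = 5.670×10⁻⁸×(115.920)⁴ = 10.2 W/m².

I ≈ 10.2 W/m²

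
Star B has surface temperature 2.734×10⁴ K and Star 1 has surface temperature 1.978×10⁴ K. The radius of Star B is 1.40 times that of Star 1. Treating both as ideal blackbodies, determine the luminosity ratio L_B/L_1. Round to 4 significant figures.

L ∝ R²T⁴, so L_B/L_1 = (R_B/R_1)²(T_B/T_1)⁴ = (1.40)² × (2.734×10⁴/1.978×10⁴)⁴ = 1.96 × 3.64997 = 7.154.

L_B/L_1 ≈ 7.154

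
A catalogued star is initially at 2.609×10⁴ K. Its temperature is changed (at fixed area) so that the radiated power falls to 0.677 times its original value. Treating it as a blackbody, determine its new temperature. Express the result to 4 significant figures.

T₂ ≈ 2.367×10⁴ K

P ∝ T⁴, so T₂/T₁ = (P₂/P₁)^(1/4) = (0.677)^(1/4) = 0.907083.
T₂ = 2.609×10⁴ × 0.907083 = 2.367×10⁴ K.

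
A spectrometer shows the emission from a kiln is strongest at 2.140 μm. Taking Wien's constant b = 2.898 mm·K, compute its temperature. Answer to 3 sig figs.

Wien's law gives T = b/λ_max = (2.898×10⁻³ m·K)/(2.140×10⁻⁶ m) = 1.35×10³ K.

T ≈ 1.35×10³ K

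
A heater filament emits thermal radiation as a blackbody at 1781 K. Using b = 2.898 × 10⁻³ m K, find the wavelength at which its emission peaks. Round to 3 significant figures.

Wien's displacement law: λ_max = b/T = (2.898×10⁻³ m·K)/(1781 K) = 1.627×10⁻⁶ m.
That is 1.63 μm, in the infrared range.

λ_max ≈ 1.63 μm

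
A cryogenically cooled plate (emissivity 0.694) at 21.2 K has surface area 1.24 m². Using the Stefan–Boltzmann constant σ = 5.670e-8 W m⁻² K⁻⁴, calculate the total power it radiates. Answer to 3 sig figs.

P ≈ 9.86×10⁻³ W

Area A = 1.24 m².
P = εσAT⁴ = 0.694 × 5.670×10⁻⁸ × 1.24 × (21.2)⁴ = 9.86×10⁻³ W.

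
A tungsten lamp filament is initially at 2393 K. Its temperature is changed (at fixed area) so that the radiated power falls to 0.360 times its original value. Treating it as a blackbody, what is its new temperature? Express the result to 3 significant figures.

P ∝ T⁴, so T₂/T₁ = (P₂/P₁)^(1/4) = (0.360)^(1/4) = 0.774597.
T₂ = 2393 × 0.774597 = 1.85×10³ K.

T₂ ≈ 1.85×10³ K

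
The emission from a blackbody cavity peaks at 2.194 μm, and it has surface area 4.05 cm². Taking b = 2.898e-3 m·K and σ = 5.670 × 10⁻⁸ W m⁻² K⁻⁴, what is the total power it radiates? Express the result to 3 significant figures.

P ≈ 69.9 W

Wien's law: T = b/λ_max = 2.898×10⁻³/2.194×10⁻⁶ = 1320.88 K.
Area A = 4.05 cm² = 4.05×10⁻⁴ m².
Then P = σAT⁴ = 5.670×10⁻⁸×4.05×10⁻⁴×(1320.88)⁴ = 69.9 W.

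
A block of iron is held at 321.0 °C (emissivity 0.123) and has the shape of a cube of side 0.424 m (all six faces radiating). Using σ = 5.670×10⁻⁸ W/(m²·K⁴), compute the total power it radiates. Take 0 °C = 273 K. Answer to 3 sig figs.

T = 321.0 °C + 273 = 594.0 K.
Area A = 6s² = 6×(0.424 m)² = 1.07866 m².
P = εσAT⁴ = 0.123 × 5.670×10⁻⁸ × 1.07866 × (594.0)⁴ = 937 W.

P ≈ 937 W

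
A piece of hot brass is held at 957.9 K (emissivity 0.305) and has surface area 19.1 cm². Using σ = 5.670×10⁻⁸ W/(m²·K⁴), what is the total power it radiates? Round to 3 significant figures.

P ≈ 27.8 W

Area A = 19.1 cm² = 1.91×10⁻³ m².
P = εσAT⁴ = 0.305 × 5.670×10⁻⁸ × 1.91×10⁻³ × (957.9)⁴ = 27.8 W.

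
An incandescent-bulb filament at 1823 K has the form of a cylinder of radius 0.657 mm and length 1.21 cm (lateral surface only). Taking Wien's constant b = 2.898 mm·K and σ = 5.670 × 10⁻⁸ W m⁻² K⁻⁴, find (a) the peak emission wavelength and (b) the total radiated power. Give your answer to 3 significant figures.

(a) λ_max = b/T = 2.898×10⁻³/1823 = 1.590×10⁻⁶ m = 1.59 μm.
Lateral area A = 2πrL = 2π×6.57×10⁻⁴×0.0121 = 4.99494×10⁻⁵ m².
(b) P = σAT⁴ = 5.670×10⁻⁸×4.99494×10⁻⁵×(1823)⁴ = 31.3 W.

λ_max ≈ 1.59 μm; P ≈ 31.3 W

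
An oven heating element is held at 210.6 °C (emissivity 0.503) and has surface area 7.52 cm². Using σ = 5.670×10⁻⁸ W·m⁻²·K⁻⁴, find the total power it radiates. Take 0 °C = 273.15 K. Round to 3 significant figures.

P ≈ 1.17 W

T = 210.6 °C + 273.15 = 483.75 K.
Area A = 7.52 cm² = 7.52×10⁻⁴ m².
P = εσAT⁴ = 0.503 × 5.670×10⁻⁸ × 7.52×10⁻⁴ × (483.75)⁴ = 1.17 W.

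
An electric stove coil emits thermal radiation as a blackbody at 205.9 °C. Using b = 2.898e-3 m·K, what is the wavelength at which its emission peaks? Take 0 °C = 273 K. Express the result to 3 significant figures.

T = 205.9 °C + 273 = 478.9 K.
Wien's displacement law: λ_max = b/T = (2.898×10⁻³ m·K)/(478.9 K) = 6.051×10⁻⁶ m.
That is 6.05 μm, in the infrared range.

λ_max ≈ 6.05 μm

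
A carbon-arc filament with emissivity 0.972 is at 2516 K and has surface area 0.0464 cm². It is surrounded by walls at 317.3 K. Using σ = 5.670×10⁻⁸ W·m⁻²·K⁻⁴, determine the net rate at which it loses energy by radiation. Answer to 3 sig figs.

Area A = 0.0464 cm² = 4.64×10⁻⁶ m².
Net radiated power P_net = εσA(T⁴ − T₀⁴) = 0.972×5.670×10⁻⁸×4.64×10⁻⁶×(2516⁴ − 317.3⁴).
T⁴ − T₀⁴ = 4.00721×10¹³ − 1.01363×10¹⁰ = 4.00620×10¹³ K⁴, so P_net = 10.2 W.

Net loss ≈ 10.2 W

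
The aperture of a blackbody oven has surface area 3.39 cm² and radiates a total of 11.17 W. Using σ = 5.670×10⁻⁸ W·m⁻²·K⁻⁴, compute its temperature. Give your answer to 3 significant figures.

Area A = 3.39 cm² = 3.39×10⁻⁴ m².
P = σAT⁴ ⇒ T = (P/(σA))^(1/4) = (11.17/(5.670×10⁻⁸×3.39×10⁻⁴))^(1/4) = 873 K.

T ≈ 873 K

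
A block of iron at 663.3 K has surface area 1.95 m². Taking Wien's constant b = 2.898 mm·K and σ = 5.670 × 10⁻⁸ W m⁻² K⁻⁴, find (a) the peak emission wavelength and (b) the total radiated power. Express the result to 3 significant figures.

(a) λ_max = b/T = 2.898×10⁻³/663.3 = 4.369×10⁻⁶ m = 4.37 μm.
Area A = 1.95 m².
(b) P = σAT⁴ = 5.670×10⁻⁸×1.95×(663.3)⁴ = 2.14×10⁴ W.

λ_max ≈ 4.37 μm; P ≈ 2.14×10⁴ W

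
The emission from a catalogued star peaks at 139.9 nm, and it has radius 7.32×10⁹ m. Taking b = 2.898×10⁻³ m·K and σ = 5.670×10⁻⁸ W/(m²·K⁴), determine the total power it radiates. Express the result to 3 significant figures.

P ≈ 7.03×10³⁰ W

Wien's law: T = b/λ_max = 2.898×10⁻³/1.399×10⁻⁷ = 20714.8 K.
Surface area A = 4πR² = 4π(7.32×10⁹ m)² = 6.73336×10²⁰ m².
Then P = σAT⁴ = 5.670×10⁻⁸×6.73336×10²⁰×(20714.8)⁴ = 7.03×10³⁰ W.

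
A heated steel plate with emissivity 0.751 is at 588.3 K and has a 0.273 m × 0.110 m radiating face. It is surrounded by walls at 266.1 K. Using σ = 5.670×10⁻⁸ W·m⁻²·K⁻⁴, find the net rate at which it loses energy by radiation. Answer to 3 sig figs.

Net loss ≈ 147 W

Area A = 0.273 × 0.110 = 0.03003 m².
Net radiated power P_net = εσA(T⁴ − T₀⁴) = 0.751×5.670×10⁻⁸×0.03003×(588.3⁴ − 266.1⁴).
T⁴ − T₀⁴ = 1.19783×10¹¹ − 5.01394×10⁹ = 1.14769×10¹¹ K⁴, so P_net = 147 W.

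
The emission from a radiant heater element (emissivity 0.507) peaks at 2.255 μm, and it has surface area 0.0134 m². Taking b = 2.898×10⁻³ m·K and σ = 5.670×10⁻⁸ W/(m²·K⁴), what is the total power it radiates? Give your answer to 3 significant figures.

P ≈ 1.05×10³ W

Wien's law: T = b/λ_max = 2.898×10⁻³/2.255×10⁻⁶ = 1285.14 K.
Area A = 0.0134 m².
Then P = εσAT⁴ = 0.507×5.670×10⁻⁸×0.0134×(1285.14)⁴ = 1.05×10³ W.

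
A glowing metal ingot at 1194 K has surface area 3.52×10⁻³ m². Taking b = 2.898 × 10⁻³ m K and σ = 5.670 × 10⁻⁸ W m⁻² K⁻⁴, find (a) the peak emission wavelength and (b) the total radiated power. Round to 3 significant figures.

λ_max ≈ 2.43×10³ nm; P ≈ 406 W

(a) λ_max = b/T = 2.898×10⁻³/1194 = 2.427×10⁻⁶ m = 2.43×10³ nm.
Area A = 3.52×10⁻³ m².
(b) P = σAT⁴ = 5.670×10⁻⁸×3.52×10⁻³×(1194)⁴ = 406 W.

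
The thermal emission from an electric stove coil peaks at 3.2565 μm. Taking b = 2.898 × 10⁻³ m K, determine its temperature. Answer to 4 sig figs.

Wien's law gives T = b/λ_max = (2.898×10⁻³ m·K)/(3.2565×10⁻⁶ m) = 889.9 K.

T ≈ 889.9 K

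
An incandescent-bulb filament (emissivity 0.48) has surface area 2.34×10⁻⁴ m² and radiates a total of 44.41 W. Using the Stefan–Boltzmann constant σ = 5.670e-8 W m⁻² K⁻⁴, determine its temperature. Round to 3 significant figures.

Area A = 2.34×10⁻⁴ m².
P = εσAT⁴ ⇒ T = (P/(εσA))^(1/4) = (44.41/(0.48×5.670×10⁻⁸×2.34×10⁻⁴))^(1/4) = 1.63×10³ K.

T ≈ 1.63×10³ K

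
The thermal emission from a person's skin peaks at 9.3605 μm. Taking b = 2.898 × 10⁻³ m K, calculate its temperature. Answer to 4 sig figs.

Wien's law gives T = b/λ_max = (2.898×10⁻³ m·K)/(9.3605×10⁻⁶ m) = 309.6 K.

T ≈ 309.6 K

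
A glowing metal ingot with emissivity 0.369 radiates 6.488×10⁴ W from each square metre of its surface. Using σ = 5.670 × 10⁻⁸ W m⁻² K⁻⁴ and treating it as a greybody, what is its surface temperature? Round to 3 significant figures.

I = εσT⁴, so T = (I/εσ)^(1/4) = (6.488×10⁴/(0.369×5.670×10⁻⁸))^(1/4) = 1.33×10³ K.

T ≈ 1.33×10³ K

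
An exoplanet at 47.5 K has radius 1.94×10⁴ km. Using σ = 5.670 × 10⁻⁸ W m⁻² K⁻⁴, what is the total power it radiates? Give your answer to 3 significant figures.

Surface area A = 4πR² = 4π(1.94×10⁷ m)² = 4.72948×10¹⁵ m².
P = σAT⁴ = 5.670×10⁻⁸ × 4.72948×10¹⁵ × (47.5)⁴ = 1.37×10¹⁵ W.

P ≈ 1.37×10¹⁵ W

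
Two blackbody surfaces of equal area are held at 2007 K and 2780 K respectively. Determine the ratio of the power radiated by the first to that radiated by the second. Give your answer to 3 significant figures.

With equal areas, P₁/P₂ = (T₁/T₂)⁴ = (2007/2780)⁴ = 0.272.

P₁/P₂ ≈ 0.272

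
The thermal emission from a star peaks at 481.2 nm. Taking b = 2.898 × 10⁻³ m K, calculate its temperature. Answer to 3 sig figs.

Wien's law gives T = b/λ_max = (2.898×10⁻³ m·K)/(4.812×10⁻⁷ m) = 6.02×10³ K.

T ≈ 6.02×10³ K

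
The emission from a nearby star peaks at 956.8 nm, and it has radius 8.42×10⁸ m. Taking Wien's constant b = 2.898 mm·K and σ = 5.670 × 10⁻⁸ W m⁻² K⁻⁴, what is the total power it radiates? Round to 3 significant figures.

P ≈ 4.25×10²⁵ W

Wien's law: T = b/λ_max = 2.898×10⁻³/9.568×10⁻⁷ = 3028.85 K.
Surface area A = 4πR² = 4π(8.42×10⁸ m)² = 8.90910×10¹⁸ m².
Then P = σAT⁴ = 5.670×10⁻⁸×8.90910×10¹⁸×(3028.85)⁴ = 4.25×10²⁵ W.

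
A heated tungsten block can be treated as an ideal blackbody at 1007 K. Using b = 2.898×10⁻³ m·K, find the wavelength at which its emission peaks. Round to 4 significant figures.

Wien's displacement law: λ_max = b/T = (2.898×10⁻³ m·K)/(1007 K) = 2.8779×10⁻⁶ m.
That is 2.878 μm, in the infrared range.

λ_max ≈ 2.878 μm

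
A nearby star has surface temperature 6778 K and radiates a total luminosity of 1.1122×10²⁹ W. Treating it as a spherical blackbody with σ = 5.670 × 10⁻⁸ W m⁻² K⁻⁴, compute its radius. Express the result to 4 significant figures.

R ≈ 8.600×10⁹ m

L = 4πR²σT⁴ ⇒ R = √(L/(4πσT⁴)).
σT⁴ = 1.19671×10⁸ W/m², so R = √(1.1122×10²⁹/(4π×1.19671×10⁸)) = 8.600×10⁹ m.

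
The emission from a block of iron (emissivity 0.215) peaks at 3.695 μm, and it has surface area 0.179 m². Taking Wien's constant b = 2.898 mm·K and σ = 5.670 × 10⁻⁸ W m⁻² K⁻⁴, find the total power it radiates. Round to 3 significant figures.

P ≈ 826 W

Wien's law: T = b/λ_max = 2.898×10⁻³/3.695×10⁻⁶ = 784.303 K.
Area A = 0.179 m².
Then P = εσAT⁴ = 0.215×5.670×10⁻⁸×0.179×(784.303)⁴ = 826 W.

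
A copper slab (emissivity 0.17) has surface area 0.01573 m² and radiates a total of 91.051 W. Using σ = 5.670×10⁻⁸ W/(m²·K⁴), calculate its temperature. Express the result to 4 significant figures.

T ≈ 880.3 K

Area A = 0.01573 m².
P = εσAT⁴ ⇒ T = (P/(εσA))^(1/4) = (91.051/(0.17×5.670×10⁻⁸×0.01573))^(1/4) = 880.3 K.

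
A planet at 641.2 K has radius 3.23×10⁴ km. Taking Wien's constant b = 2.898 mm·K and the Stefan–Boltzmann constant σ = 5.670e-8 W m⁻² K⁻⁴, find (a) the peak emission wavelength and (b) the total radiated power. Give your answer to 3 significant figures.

λ_max ≈ 4.52 μm; P ≈ 1.26×10²⁰ W

(a) λ_max = b/T = 2.898×10⁻³/641.2 = 4.520×10⁻⁶ m = 4.52 μm.
Surface area A = 4πR² = 4π(3.23×10⁷ m)² = 1.31104×10¹⁶ m².
(b) P = σAT⁴ = 5.670×10⁻⁸×1.31104×10¹⁶×(641.2)⁴ = 1.26×10²⁰ W.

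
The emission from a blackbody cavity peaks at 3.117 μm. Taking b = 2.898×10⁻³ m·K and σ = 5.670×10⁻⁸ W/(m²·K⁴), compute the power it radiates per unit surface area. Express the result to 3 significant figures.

Wien's law: T = b/λ_max = 2.898×10⁻³/3.117×10⁻⁶ = 929.740 K.
Then I = σT⁴ = 5.670×10⁻⁸×(929.740)⁴ = 4.24×10⁴ W/m².

I ≈ 4.24×10⁴ W/m²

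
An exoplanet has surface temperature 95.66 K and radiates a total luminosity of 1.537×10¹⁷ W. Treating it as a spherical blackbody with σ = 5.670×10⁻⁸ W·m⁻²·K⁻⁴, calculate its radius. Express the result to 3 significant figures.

L = 4πR²σT⁴ ⇒ R = √(L/(4πσT⁴)).
σT⁴ = 4.74793 W/m², so R = √(1.537×10¹⁷/(4π×4.74793)) = 5.08×10⁷ m.

R ≈ 5.08×10⁷ m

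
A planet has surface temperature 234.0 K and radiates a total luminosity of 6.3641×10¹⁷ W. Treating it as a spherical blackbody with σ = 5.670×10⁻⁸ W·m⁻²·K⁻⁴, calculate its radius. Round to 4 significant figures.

L = 4πR²σT⁴ ⇒ R = √(L/(4πσT⁴)).
σT⁴ = 169.999 W/m², so R = √(6.3641×10¹⁷/(4π×169.999)) = 1.726×10⁷ m.

R ≈ 1.726×10⁷ m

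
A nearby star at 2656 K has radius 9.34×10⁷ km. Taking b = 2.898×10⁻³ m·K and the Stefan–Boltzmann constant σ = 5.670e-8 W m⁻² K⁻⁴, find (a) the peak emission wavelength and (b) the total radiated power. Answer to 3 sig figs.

(a) λ_max = b/T = 2.898×10⁻³/2656 = 1.091×10⁻⁶ m = 1.09 μm.
Surface area A = 4πR² = 4π(9.34×10¹⁰ m)² = 1.09623×10²³ m².
(b) P = σAT⁴ = 5.670×10⁻⁸×1.09623×10²³×(2656)⁴ = 3.09×10²⁹ W.

λ_max ≈ 1.09 μm; P ≈ 3.09×10²⁹ W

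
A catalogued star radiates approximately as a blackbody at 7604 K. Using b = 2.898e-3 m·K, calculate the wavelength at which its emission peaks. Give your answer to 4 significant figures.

Wien's displacement law: λ_max = b/T = (2.898×10⁻³ m·K)/(7604 K) = 3.8112×10⁻⁷ m.
That is 381.1 nm, in the visible range.

λ_max ≈ 381.1 nm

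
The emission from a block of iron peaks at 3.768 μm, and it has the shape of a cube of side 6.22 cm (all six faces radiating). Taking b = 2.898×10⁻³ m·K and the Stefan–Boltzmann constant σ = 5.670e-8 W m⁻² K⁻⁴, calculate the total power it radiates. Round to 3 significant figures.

P ≈ 461 W

Wien's law: T = b/λ_max = 2.898×10⁻³/3.768×10⁻⁶ = 769.108 K.
Area A = 6s² = 6×(0.0622 m)² = 0.023213 m².
Then P = σAT⁴ = 5.670×10⁻⁸×0.023213×(769.108)⁴ = 461 W.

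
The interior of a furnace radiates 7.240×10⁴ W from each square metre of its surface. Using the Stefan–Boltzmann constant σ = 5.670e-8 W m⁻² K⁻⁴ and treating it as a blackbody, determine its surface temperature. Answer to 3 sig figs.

T ≈ 1.06×10³ K

I = σT⁴, so T = (I/σ)^(1/4) = (7.240×10⁴/(5.670×10⁻⁸))^(1/4) = 1.06×10³ K.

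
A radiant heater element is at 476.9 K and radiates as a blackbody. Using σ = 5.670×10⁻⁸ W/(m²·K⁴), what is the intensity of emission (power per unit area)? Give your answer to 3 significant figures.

Stefan–Boltzmann: I = σT⁴ = 5.670×10⁻⁸ × (476.9)⁴ = 2.93×10³ W/m².

I ≈ 2.93×10³ W/m²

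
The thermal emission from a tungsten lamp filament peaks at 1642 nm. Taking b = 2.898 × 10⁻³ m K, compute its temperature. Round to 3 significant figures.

Wien's law gives T = b/λ_max = (2.898×10⁻³ m·K)/(1.642×10⁻⁶ m) = 1.76×10³ K.

T ≈ 1.76×10³ K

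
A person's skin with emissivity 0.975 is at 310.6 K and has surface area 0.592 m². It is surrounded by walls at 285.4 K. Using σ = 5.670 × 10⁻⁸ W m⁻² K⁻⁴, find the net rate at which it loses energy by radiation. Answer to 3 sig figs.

Area A = 0.592 m².
Net radiated power P_net = εσA(T⁴ − T₀⁴) = 0.975×5.670×10⁻⁸×0.592×(310.6⁴ − 285.4⁴).
T⁴ − T₀⁴ = 9.30692×10⁹ − 6.63462×10⁹ = 2.67230×10⁹ K⁴, so P_net = 87.5 W.

Net loss ≈ 87.5 W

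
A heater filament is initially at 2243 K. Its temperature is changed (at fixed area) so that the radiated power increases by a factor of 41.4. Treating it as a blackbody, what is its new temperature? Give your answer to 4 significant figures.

P ∝ T⁴, so T₂/T₁ = (P₂/P₁)^(1/4) = (41.4)^(1/4) = 2.53659.
T₂ = 2243 × 2.53659 = 5690 K.

T₂ ≈ 5690 K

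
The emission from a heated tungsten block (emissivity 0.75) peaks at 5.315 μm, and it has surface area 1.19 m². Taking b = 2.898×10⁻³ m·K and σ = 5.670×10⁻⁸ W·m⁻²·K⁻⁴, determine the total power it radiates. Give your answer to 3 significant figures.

P ≈ 4.47×10³ W

Wien's law: T = b/λ_max = 2.898×10⁻³/5.315×10⁻⁶ = 545.249 K.
Area A = 1.19 m².
Then P = εσAT⁴ = 0.75×5.670×10⁻⁸×1.19×(545.249)⁴ = 4.47×10³ W.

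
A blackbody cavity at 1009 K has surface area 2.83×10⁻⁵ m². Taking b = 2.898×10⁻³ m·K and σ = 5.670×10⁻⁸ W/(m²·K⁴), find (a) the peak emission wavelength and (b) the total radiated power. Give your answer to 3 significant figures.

λ_max ≈ 2.87 μm; P ≈ 1.66 W

(a) λ_max = b/T = 2.898×10⁻³/1009 = 2.872×10⁻⁶ m = 2.87 μm.
Area A = 2.83×10⁻⁵ m².
(b) P = σAT⁴ = 5.670×10⁻⁸×2.83×10⁻⁵×(1009)⁴ = 1.66 W.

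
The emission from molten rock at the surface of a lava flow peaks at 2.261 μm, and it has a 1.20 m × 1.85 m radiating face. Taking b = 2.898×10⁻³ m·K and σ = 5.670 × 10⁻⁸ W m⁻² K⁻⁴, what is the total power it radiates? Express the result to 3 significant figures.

Wien's law: T = b/λ_max = 2.898×10⁻³/2.261×10⁻⁶ = 1281.73 K.
Area A = 1.20 × 1.85 = 2.22 m².
Then P = σAT⁴ = 5.670×10⁻⁸×2.22×(1281.73)⁴ = 3.40×10⁵ W.

P ≈ 3.40×10⁵ W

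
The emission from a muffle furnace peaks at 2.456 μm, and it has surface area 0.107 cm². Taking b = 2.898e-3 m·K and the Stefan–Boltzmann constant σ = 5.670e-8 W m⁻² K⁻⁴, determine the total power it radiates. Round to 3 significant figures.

Wien's law: T = b/λ_max = 2.898×10⁻³/2.456×10⁻⁶ = 1179.97 K.
Area A = 0.107 cm² = 1.07×10⁻⁵ m².
Then P = σAT⁴ = 5.670×10⁻⁸×1.07×10⁻⁵×(1179.97)⁴ = 1.18 W.

P ≈ 1.18 W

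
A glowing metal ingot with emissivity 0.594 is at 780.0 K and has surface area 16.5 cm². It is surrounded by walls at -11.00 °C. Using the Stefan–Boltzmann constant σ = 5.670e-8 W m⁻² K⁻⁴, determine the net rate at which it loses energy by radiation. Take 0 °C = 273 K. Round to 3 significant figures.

Net loss ≈ 20.3 W

Surroundings: T = -11.00 °C + 273 = 262.00 K.
Area A = 16.5 cm² = 1.65×10⁻³ m².
Net radiated power P_net = εσA(T⁴ − T₀⁴) = 0.594×5.670×10⁻⁸×1.65×10⁻³×(780.0⁴ − 262.00⁴).
T⁴ − T₀⁴ = 3.70151×10¹¹ − 4.71200×10⁹ = 3.65439×10¹¹ K⁴, so P_net = 20.3 W.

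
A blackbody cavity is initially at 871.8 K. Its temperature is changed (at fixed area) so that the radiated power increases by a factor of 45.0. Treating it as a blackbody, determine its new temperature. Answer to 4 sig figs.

T₂ ≈ 2258 K

P ∝ T⁴, so T₂/T₁ = (P₂/P₁)^(1/4) = (45.0)^(1/4) = 2.59002.
T₂ = 871.8 × 2.59002 = 2258 K.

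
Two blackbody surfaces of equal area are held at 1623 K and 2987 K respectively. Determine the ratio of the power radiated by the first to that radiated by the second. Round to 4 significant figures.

With equal areas, P₁/P₂ = (T₁/T₂)⁴ = (1623/2987)⁴ = 0.08716.

P₁/P₂ ≈ 0.08716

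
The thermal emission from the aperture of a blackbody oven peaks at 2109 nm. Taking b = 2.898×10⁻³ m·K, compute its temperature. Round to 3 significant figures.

T ≈ 1.37×10³ K

Wien's law gives T = b/λ_max = (2.898×10⁻³ m·K)/(2.109×10⁻⁶ m) = 1.37×10³ K.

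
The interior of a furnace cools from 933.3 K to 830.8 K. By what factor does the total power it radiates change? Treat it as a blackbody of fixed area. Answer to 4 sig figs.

P ∝ T⁴, so P₂/P₁ = (T₂/T₁)⁴ = (830.8/933.3)⁴ = (0.890175)⁴ = 0.6279.

P₂/P₁ ≈ 0.6279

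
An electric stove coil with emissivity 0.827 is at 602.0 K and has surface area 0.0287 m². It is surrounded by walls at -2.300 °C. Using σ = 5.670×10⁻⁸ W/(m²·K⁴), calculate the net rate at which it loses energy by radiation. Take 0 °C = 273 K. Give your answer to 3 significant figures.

Surroundings: T = -2.300 °C + 273 = 270.700 K.
Area A = 0.0287 m².
Net radiated power P_net = εσA(T⁴ − T₀⁴) = 0.827×5.670×10⁻⁸×0.0287×(602.0⁴ − 270.700⁴).
T⁴ − T₀⁴ = 1.31337×10¹¹ − 5.36974×10⁹ = 1.25967×10¹¹ K⁴, so P_net = 170 W.

Net loss ≈ 170 W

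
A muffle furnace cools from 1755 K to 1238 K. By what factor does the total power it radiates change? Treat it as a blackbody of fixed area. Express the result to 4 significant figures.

P₂/P₁ ≈ 0.2476

P ∝ T⁴, so P₂/P₁ = (T₂/T₁)⁴ = (1238/1755)⁴ = (0.705413)⁴ = 0.2476.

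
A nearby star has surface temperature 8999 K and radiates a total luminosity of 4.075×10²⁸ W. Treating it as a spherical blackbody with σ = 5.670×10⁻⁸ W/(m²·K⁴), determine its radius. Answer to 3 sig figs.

L = 4πR²σT⁴ ⇒ R = √(L/(4πσT⁴)).
σT⁴ = 3.71843×10⁸ W/m², so R = √(4.075×10²⁸/(4π×3.71843×10⁸)) = 2.95×10⁹ m.

R ≈ 2.95×10⁹ m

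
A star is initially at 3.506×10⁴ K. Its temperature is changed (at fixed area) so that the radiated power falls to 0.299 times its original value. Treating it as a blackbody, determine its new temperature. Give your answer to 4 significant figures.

T₂ ≈ 2.593×10⁴ K

P ∝ T⁴, so T₂/T₁ = (P₂/P₁)^(1/4) = (0.299)^(1/4) = 0.739465.
T₂ = 3.506×10⁴ × 0.739465 = 2.593×10⁴ K.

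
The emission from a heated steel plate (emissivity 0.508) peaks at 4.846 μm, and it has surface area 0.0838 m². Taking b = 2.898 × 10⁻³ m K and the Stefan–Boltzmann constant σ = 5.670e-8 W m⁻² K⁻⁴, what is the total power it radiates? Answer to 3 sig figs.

Wien's law: T = b/λ_max = 2.898×10⁻³/4.846×10⁻⁶ = 598.019 K.
Area A = 0.0838 m².
Then P = εσAT⁴ = 0.508×5.670×10⁻⁸×0.0838×(598.019)⁴ = 309 W.

P ≈ 309 W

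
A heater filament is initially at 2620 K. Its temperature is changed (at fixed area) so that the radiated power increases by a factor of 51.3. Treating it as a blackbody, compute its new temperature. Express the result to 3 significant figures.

T₂ ≈ 7.01×10³ K

P ∝ T⁴, so T₂/T₁ = (P₂/P₁)^(1/4) = (51.3)^(1/4) = 2.67627.
T₂ = 2620 × 2.67627 = 7.01×10³ K.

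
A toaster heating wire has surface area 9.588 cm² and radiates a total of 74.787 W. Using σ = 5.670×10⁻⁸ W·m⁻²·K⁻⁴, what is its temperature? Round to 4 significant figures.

T ≈ 1083 K

Area A = 9.588 cm² = 9.588×10⁻⁴ m².
P = σAT⁴ ⇒ T = (P/(σA))^(1/4) = (74.787/(5.670×10⁻⁸×9.588×10⁻⁴))^(1/4) = 1083 K.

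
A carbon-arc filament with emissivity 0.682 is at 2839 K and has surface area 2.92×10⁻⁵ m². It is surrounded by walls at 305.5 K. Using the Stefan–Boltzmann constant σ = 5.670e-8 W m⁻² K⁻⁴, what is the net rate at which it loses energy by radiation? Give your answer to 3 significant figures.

Area A = 2.92×10⁻⁵ m².
Net radiated power P_net = εσA(T⁴ − T₀⁴) = 0.682×5.670×10⁻⁸×2.92×10⁻⁵×(2839⁴ − 305.5⁴).
T⁴ − T₀⁴ = 6.49623×10¹³ − 8.71054×10⁹ = 6.49536×10¹³ K⁴, so P_net = 73.3 W.

Net loss ≈ 73.3 W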